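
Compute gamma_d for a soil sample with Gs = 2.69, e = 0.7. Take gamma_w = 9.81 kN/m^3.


Using gamma_d = Gs * gamma_w / (1 + e)
gamma_d = 2.69 * 9.81 / (1 + 0.7)
gamma_d = 2.69 * 9.81 / 1.7
gamma_d = 15.523 kN/m^3


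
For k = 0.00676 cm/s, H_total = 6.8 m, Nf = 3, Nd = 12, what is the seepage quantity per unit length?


Result: 0.0001149 m^3/s per m

Derivation:
Convert k to m/s for unit consistency with H:
k = 0.00676 cm/s = 0.00676 / 100 m/s = 6.76e-05 m/s
Using q = k * H * Nf / Nd
Nf / Nd = 3 / 12 = 0.25
q = 6.76e-05 * 6.8 * 0.25
q = 0.0001149 m^3/s per m


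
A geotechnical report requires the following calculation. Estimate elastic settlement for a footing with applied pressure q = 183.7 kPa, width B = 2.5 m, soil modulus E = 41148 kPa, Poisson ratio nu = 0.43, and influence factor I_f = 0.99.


Using Se = q * B * (1 - nu^2) * I_f / E
1 - nu^2 = 1 - 0.43^2 = 0.8151
Se = 183.7 * 2.5 * 0.8151 * 0.99 / 41148
Se = 0.009006 m
Convert to mm: Se = 0.009006 * 1000 = 9.006 mm


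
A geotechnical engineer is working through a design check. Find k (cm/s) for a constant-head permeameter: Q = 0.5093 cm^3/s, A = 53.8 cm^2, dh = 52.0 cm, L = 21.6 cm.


Compute hydraulic gradient:
i = dh / L = 52.0 / 21.6 = 2.40741
Then apply Darcy's law:
k = Q / (A * i)
k = 0.5093 / (53.8 * 2.40741)
k = 0.5093 / 129.519
k = 0.003932 cm/s


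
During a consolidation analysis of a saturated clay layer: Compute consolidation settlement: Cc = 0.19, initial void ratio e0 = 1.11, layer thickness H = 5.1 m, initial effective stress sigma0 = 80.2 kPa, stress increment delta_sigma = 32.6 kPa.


Using Sc = Cc * H / (1 + e0) * log10((sigma0 + delta_sigma) / sigma0)
Stress ratio = (80.2 + 32.6) / 80.2 = 1.40648
log10(1.40648) = 0.148135
Cc * H / (1 + e0) = 0.19 * 5.1 / (1 + 1.11) = 0.459242
Sc = 0.459242 * 0.148135
Sc = 0.068 m


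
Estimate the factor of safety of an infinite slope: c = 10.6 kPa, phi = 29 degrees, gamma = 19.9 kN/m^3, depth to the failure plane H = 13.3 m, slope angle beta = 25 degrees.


Using Fs = c / (gamma*H*sin(beta)*cos(beta)) + tan(phi)/tan(beta)
Cohesion contribution = 10.6 / (19.9*13.3*sin(25)*cos(25))
Cohesion contribution = 0.104563
Friction contribution = tan(29)/tan(25) = 1.18872
Fs = 0.104563 + 1.18872
Fs = 1.293


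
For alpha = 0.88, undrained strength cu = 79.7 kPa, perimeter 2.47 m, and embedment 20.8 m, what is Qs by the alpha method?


Using Qs = alpha * cu * perimeter * L
Qs = 0.88 * 79.7 * 2.47 * 20.8
Qs = 3603.31 kN


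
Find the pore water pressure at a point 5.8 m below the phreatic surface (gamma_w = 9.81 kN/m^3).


Using u = gamma_w * h_w
u = 9.81 * 5.8
u = 56.9 kPa


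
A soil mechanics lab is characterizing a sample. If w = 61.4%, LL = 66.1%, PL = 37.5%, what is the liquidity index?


First compute the plasticity index:
PI = LL - PL = 66.1 - 37.5 = 28.6
Then compute the liquidity index:
LI = (w - PL) / PI
LI = (61.4 - 37.5) / 28.6
LI = 0.836


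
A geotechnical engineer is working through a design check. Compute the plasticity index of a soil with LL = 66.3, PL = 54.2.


Using PI = LL - PL
PI = 66.3 - 54.2
PI = 12.1


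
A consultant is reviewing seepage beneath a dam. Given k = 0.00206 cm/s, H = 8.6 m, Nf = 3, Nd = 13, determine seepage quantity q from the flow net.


Convert k to m/s for unit consistency with H:
k = 0.00206 cm/s = 0.00206 / 100 m/s = 2.06e-05 m/s
Using q = k * H * Nf / Nd
Nf / Nd = 3 / 13 = 0.2308
q = 2.06e-05 * 8.6 * 0.2308
q = 4.088e-05 m^3/s per m


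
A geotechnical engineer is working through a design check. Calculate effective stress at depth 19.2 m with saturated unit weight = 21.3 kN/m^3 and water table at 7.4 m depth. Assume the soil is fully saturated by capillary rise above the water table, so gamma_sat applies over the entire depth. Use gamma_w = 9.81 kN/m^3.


Total stress = gamma_sat * depth
sigma = 21.3 * 19.2 = 408.96 kPa
Pore water pressure u = gamma_w * (depth - d_wt)
u = 9.81 * (19.2 - 7.4) = 115.758 kPa
Effective stress = sigma - u
sigma' = 408.96 - 115.758 = 293.2 kPa


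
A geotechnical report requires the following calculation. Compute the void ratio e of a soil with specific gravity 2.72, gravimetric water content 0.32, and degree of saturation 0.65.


Using the relation e = Gs * w / S
e = 2.72 * 0.32 / 0.65
e = 1.3391


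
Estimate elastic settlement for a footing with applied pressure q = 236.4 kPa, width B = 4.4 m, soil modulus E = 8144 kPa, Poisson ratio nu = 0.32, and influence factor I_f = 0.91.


Using Se = q * B * (1 - nu^2) * I_f / E
1 - nu^2 = 1 - 0.32^2 = 0.8976
Se = 236.4 * 4.4 * 0.8976 * 0.91 / 8144
Se = 0.104325 m
Convert to mm: Se = 0.104325 * 1000 = 104.325 mm


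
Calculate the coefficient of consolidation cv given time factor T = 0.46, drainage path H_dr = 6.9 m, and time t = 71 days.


Using cv = T * H_dr^2 / t
H_dr^2 = 6.9^2 = 47.61
cv = 0.46 * 47.61 / 71
cv = 0.30846 m^2/day


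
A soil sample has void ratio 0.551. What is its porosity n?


Result: 0.3553

Derivation:
Using the relation n = e / (1 + e)
n = 0.551 / (1 + 0.551)
n = 0.551 / 1.551
n = 0.3553


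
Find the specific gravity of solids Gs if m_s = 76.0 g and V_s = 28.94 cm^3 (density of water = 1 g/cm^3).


Using Gs = m_s / (V_s * rho_w)
Since rho_w = 1 g/cm^3:
Gs = 76.0 / 28.94
Gs = 2.626


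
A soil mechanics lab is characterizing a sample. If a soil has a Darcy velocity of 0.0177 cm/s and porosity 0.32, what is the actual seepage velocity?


Result: 0.05531 cm/s

Derivation:
Using v_s = v_d / n
v_s = 0.0177 / 0.32
v_s = 0.05531 cm/s


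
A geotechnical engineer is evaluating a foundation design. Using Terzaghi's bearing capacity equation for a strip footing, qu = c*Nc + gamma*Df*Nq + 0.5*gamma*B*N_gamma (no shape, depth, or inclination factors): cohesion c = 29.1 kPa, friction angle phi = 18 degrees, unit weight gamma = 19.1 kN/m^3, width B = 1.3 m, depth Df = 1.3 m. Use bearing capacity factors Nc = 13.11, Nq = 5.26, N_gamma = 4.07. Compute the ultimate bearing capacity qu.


Compute qu = c*Nc + gamma*Df*Nq + 0.5*gamma*B*N_gamma
Term 1: 29.1 * 13.11 = 381.501
Term 2: 19.1 * 1.3 * 5.26 = 130.6058
Term 3: 0.5 * 19.1 * 1.3 * 4.07 = 50.52905
qu = 381.501 + 130.6058 + 50.52905
qu = 562.64 kPa


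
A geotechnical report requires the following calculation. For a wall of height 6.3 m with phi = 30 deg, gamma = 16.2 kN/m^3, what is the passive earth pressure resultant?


Result: 964.47 kN/m

Derivation:
Compute passive earth pressure coefficient:
Kp = tan^2(45 + phi/2) = tan^2(60.0) = 3
Compute passive force:
Pp = 0.5 * Kp * gamma * H^2
Pp = 0.5 * 3 * 16.2 * 6.3^2
Pp = 964.47 kN/m


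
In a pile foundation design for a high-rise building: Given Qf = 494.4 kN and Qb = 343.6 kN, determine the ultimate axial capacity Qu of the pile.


Result: 838.0 kN

Derivation:
Using Qu = Qf + Qb
Qu = 494.4 + 343.6
Qu = 838.0 kN


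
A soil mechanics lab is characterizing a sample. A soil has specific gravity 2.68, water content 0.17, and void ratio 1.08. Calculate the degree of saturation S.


Using S = Gs * w / e
S = 2.68 * 0.17 / 1.08
S = 0.4219


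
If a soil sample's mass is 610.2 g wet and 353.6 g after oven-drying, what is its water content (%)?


Using w = (m_wet - m_dry) / m_dry * 100
m_wet - m_dry = 610.2 - 353.6 = 256.6 g
w = 256.6 / 353.6 * 100
w = 72.57 %


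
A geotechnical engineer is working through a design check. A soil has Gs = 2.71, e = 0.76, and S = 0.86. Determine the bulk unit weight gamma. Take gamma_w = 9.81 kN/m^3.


Using gamma = gamma_w * (Gs + S*e) / (1 + e)
Numerator: Gs + S*e = 2.71 + 0.86*0.76 = 3.3636
Denominator: 1 + e = 1 + 0.76 = 1.76
gamma = 9.81 * 3.3636 / 1.76
gamma = 18.748 kN/m^3


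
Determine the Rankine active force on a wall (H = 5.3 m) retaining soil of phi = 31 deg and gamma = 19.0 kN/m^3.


Compute active earth pressure coefficient:
Ka = tan^2(45 - phi/2) = tan^2(29.5) = 0.320099
Compute active force:
Pa = 0.5 * Ka * gamma * H^2
Pa = 0.5 * 0.320099 * 19.0 * 5.3^2
Pa = 85.42 kN/m


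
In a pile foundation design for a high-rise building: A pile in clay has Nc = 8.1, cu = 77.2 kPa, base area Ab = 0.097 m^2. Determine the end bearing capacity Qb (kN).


Result: 60.66 kN

Derivation:
Using Qb = Nc * cu * Ab
Qb = 8.1 * 77.2 * 0.097
Qb = 60.66 kN


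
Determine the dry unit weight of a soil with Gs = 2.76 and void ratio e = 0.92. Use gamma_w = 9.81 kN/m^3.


Using gamma_d = Gs * gamma_w / (1 + e)
gamma_d = 2.76 * 9.81 / (1 + 0.92)
gamma_d = 2.76 * 9.81 / 1.92
gamma_d = 14.102 kN/m^3


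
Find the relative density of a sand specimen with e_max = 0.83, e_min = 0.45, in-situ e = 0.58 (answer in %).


Result: 65.79 %

Derivation:
Using Dr = (e_max - e) / (e_max - e_min) * 100
e_max - e = 0.83 - 0.58 = 0.25
e_max - e_min = 0.83 - 0.45 = 0.38
Dr = 0.25 / 0.38 * 100
Dr = 65.79 %


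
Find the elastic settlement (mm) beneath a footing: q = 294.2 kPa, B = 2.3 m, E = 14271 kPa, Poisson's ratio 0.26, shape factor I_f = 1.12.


Using Se = q * B * (1 - nu^2) * I_f / E
1 - nu^2 = 1 - 0.26^2 = 0.9324
Se = 294.2 * 2.3 * 0.9324 * 1.12 / 14271
Se = 0.049515 m
Convert to mm: Se = 0.049515 * 1000 = 49.515 mm


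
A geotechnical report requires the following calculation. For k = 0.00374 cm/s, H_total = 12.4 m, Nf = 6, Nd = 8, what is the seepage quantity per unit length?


Result: 0.0003478 m^3/s per m

Derivation:
Convert k to m/s for unit consistency with H:
k = 0.00374 cm/s = 0.00374 / 100 m/s = 3.74e-05 m/s
Using q = k * H * Nf / Nd
Nf / Nd = 6 / 8 = 0.75
q = 3.74e-05 * 12.4 * 0.75
q = 0.0003478 m^3/s per m


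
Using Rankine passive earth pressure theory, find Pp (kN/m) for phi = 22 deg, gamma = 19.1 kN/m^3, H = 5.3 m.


Compute passive earth pressure coefficient:
Kp = tan^2(45 + phi/2) = tan^2(56.0) = 2.197987
Compute passive force:
Pp = 0.5 * Kp * gamma * H^2
Pp = 0.5 * 2.197987 * 19.1 * 5.3^2
Pp = 589.63 kN/m


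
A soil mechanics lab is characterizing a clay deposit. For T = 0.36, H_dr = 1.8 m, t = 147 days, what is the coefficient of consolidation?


Using cv = T * H_dr^2 / t
H_dr^2 = 1.8^2 = 3.24
cv = 0.36 * 3.24 / 147
cv = 0.00793 m^2/day


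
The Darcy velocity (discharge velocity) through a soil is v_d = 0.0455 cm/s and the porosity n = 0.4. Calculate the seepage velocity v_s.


Result: 0.11375 cm/s

Derivation:
Using v_s = v_d / n
v_s = 0.0455 / 0.4
v_s = 0.11375 cm/s


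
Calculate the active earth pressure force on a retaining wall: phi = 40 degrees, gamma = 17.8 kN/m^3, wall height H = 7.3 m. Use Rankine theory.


Result: 103.13 kN/m

Derivation:
Compute active earth pressure coefficient:
Ka = tan^2(45 - phi/2) = tan^2(25.0) = 0.217443
Compute active force:
Pa = 0.5 * Ka * gamma * H^2
Pa = 0.5 * 0.217443 * 17.8 * 7.3^2
Pa = 103.13 kN/m


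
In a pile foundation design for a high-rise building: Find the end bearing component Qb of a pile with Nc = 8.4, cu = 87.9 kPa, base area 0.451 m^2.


Using Qb = Nc * cu * Ab
Qb = 8.4 * 87.9 * 0.451
Qb = 333.0 kN


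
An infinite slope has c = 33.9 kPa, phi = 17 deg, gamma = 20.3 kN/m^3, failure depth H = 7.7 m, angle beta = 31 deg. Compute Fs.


Using Fs = c / (gamma*H*sin(beta)*cos(beta)) + tan(phi)/tan(beta)
Cohesion contribution = 33.9 / (20.3*7.7*sin(31)*cos(31))
Cohesion contribution = 0.491256
Friction contribution = tan(17)/tan(31) = 0.508821
Fs = 0.491256 + 0.508821
Fs = 1.0


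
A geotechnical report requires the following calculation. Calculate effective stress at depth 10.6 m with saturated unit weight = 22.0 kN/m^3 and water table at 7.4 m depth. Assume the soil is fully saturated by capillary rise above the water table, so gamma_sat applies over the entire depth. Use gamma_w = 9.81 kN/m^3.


Total stress = gamma_sat * depth
sigma = 22.0 * 10.6 = 233.2 kPa
Pore water pressure u = gamma_w * (depth - d_wt)
u = 9.81 * (10.6 - 7.4) = 31.392 kPa
Effective stress = sigma - u
sigma' = 233.2 - 31.392 = 201.81 kPa


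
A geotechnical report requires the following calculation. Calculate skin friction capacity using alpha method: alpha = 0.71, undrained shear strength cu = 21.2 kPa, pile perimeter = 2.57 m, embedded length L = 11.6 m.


Result: 448.73 kN

Derivation:
Using Qs = alpha * cu * perimeter * L
Qs = 0.71 * 21.2 * 2.57 * 11.6
Qs = 448.73 kN


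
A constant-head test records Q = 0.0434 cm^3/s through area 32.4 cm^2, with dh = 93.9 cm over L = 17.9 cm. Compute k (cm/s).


Compute hydraulic gradient:
i = dh / L = 93.9 / 17.9 = 5.24581
Then apply Darcy's law:
k = Q / (A * i)
k = 0.0434 / (32.4 * 5.24581)
k = 0.0434 / 169.964
k = 0.000255 cm/s


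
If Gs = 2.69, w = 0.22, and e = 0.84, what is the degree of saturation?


Using S = Gs * w / e
S = 2.69 * 0.22 / 0.84
S = 0.7045


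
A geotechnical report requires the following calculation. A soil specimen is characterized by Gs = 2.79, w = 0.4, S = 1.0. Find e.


Result: 1.116

Derivation:
Using the relation e = Gs * w / S
e = 2.79 * 0.4 / 1.0
e = 1.116


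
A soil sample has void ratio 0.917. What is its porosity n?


Using the relation n = e / (1 + e)
n = 0.917 / (1 + 0.917)
n = 0.917 / 1.917
n = 0.4784


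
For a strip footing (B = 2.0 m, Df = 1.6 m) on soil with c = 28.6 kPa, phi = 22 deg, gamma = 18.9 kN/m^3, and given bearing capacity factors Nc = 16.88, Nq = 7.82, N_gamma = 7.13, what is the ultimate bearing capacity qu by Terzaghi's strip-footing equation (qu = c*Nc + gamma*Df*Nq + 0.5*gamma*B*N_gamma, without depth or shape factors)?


Result: 854.0 kPa

Derivation:
Compute qu = c*Nc + gamma*Df*Nq + 0.5*gamma*B*N_gamma
Term 1: 28.6 * 16.88 = 482.768
Term 2: 18.9 * 1.6 * 7.82 = 236.4768
Term 3: 0.5 * 18.9 * 2.0 * 7.13 = 134.757
qu = 482.768 + 236.4768 + 134.757
qu = 854.0 kPa


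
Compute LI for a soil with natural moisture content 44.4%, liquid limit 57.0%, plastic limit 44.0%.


First compute the plasticity index:
PI = LL - PL = 57.0 - 44.0 = 13.0
Then compute the liquidity index:
LI = (w - PL) / PI
LI = (44.4 - 44.0) / 13.0
LI = 0.031


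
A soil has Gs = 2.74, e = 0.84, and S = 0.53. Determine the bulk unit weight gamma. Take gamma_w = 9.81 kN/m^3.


Result: 16.982 kN/m^3

Derivation:
Using gamma = gamma_w * (Gs + S*e) / (1 + e)
Numerator: Gs + S*e = 2.74 + 0.53*0.84 = 3.1852
Denominator: 1 + e = 1 + 0.84 = 1.84
gamma = 9.81 * 3.1852 / 1.84
gamma = 16.982 kN/m^3


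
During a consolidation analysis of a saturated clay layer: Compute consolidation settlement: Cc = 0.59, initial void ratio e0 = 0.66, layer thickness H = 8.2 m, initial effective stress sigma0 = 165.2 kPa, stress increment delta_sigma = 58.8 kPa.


Result: 0.3854 m

Derivation:
Using Sc = Cc * H / (1 + e0) * log10((sigma0 + delta_sigma) / sigma0)
Stress ratio = (165.2 + 58.8) / 165.2 = 1.35593
log10(1.35593) = 0.132238
Cc * H / (1 + e0) = 0.59 * 8.2 / (1 + 0.66) = 2.91446
Sc = 2.91446 * 0.132238
Sc = 0.3854 m


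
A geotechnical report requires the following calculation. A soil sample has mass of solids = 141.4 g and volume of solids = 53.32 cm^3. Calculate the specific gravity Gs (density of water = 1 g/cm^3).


Using Gs = m_s / (V_s * rho_w)
Since rho_w = 1 g/cm^3:
Gs = 141.4 / 53.32
Gs = 2.652


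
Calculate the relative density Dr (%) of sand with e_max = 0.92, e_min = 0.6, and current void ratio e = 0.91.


Using Dr = (e_max - e) / (e_max - e_min) * 100
e_max - e = 0.92 - 0.91 = 0.01
e_max - e_min = 0.92 - 0.6 = 0.32
Dr = 0.01 / 0.32 * 100
Dr = 3.13 %


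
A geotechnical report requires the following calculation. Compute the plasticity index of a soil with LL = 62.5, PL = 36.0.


Using PI = LL - PL
PI = 62.5 - 36.0
PI = 26.5


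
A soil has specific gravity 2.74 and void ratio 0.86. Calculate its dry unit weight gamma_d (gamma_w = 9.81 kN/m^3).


Using gamma_d = Gs * gamma_w / (1 + e)
gamma_d = 2.74 * 9.81 / (1 + 0.86)
gamma_d = 2.74 * 9.81 / 1.86
gamma_d = 14.451 kN/m^3


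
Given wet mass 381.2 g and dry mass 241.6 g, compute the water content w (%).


Result: 57.78 %

Derivation:
Using w = (m_wet - m_dry) / m_dry * 100
m_wet - m_dry = 381.2 - 241.6 = 139.6 g
w = 139.6 / 241.6 * 100
w = 57.78 %


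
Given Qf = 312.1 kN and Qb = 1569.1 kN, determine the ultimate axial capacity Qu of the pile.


Using Qu = Qf + Qb
Qu = 312.1 + 1569.1
Qu = 1881.2 kN


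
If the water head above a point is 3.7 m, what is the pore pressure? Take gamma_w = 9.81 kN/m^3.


Result: 36.3 kPa

Derivation:
Using u = gamma_w * h_w
u = 9.81 * 3.7
u = 36.3 kPa


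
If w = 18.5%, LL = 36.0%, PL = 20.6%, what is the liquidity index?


Result: -0.136

Derivation:
First compute the plasticity index:
PI = LL - PL = 36.0 - 20.6 = 15.4
Then compute the liquidity index:
LI = (w - PL) / PI
LI = (18.5 - 20.6) / 15.4
LI = -0.136


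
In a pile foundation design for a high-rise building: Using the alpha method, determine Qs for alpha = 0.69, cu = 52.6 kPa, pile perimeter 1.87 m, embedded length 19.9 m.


Result: 1350.61 kN

Derivation:
Using Qs = alpha * cu * perimeter * L
Qs = 0.69 * 52.6 * 1.87 * 19.9
Qs = 1350.61 kN


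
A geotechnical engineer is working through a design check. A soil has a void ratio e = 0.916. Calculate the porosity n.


Using the relation n = e / (1 + e)
n = 0.916 / (1 + 0.916)
n = 0.916 / 1.916
n = 0.4781


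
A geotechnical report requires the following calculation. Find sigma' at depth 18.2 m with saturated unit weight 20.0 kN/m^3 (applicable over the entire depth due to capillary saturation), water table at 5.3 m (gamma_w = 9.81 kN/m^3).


Total stress = gamma_sat * depth
sigma = 20.0 * 18.2 = 364.0 kPa
Pore water pressure u = gamma_w * (depth - d_wt)
u = 9.81 * (18.2 - 5.3) = 126.549 kPa
Effective stress = sigma - u
sigma' = 364.0 - 126.549 = 237.45 kPa


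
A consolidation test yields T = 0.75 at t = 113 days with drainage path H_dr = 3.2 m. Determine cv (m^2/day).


Result: 0.06796 m^2/day

Derivation:
Using cv = T * H_dr^2 / t
H_dr^2 = 3.2^2 = 10.24
cv = 0.75 * 10.24 / 113
cv = 0.06796 m^2/day


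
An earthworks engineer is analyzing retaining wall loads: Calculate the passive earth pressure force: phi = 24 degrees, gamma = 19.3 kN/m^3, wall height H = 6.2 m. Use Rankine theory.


Compute passive earth pressure coefficient:
Kp = tan^2(45 + phi/2) = tan^2(57.0) = 2.371184
Compute passive force:
Pp = 0.5 * Kp * gamma * H^2
Pp = 0.5 * 2.371184 * 19.3 * 6.2^2
Pp = 879.58 kN/m


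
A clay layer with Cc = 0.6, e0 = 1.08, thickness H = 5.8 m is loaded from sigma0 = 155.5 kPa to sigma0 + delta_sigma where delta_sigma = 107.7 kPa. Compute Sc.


Using Sc = Cc * H / (1 + e0) * log10((sigma0 + delta_sigma) / sigma0)
Stress ratio = (155.5 + 107.7) / 155.5 = 1.6926
log10(1.6926) = 0.228555
Cc * H / (1 + e0) = 0.6 * 5.8 / (1 + 1.08) = 1.67308
Sc = 1.67308 * 0.228555
Sc = 0.3824 m


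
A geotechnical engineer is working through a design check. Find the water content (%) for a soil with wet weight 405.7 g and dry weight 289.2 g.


Result: 40.28 %

Derivation:
Using w = (m_wet - m_dry) / m_dry * 100
m_wet - m_dry = 405.7 - 289.2 = 116.5 g
w = 116.5 / 289.2 * 100
w = 40.28 %


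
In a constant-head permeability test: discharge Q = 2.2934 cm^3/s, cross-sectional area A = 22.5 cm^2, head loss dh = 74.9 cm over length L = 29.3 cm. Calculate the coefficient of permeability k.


Result: 0.039873 cm/s

Derivation:
Compute hydraulic gradient:
i = dh / L = 74.9 / 29.3 = 2.55631
Then apply Darcy's law:
k = Q / (A * i)
k = 2.2934 / (22.5 * 2.55631)
k = 2.2934 / 57.5171
k = 0.039873 cm/s


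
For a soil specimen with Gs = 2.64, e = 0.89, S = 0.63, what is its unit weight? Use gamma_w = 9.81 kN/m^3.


Using gamma = gamma_w * (Gs + S*e) / (1 + e)
Numerator: Gs + S*e = 2.64 + 0.63*0.89 = 3.2007
Denominator: 1 + e = 1 + 0.89 = 1.89
gamma = 9.81 * 3.2007 / 1.89
gamma = 16.613 kN/m^3


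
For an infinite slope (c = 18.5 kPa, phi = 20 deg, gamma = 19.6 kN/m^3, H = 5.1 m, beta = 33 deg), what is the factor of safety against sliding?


Using Fs = c / (gamma*H*sin(beta)*cos(beta)) + tan(phi)/tan(beta)
Cohesion contribution = 18.5 / (19.6*5.1*sin(33)*cos(33))
Cohesion contribution = 0.405177
Friction contribution = tan(20)/tan(33) = 0.560465
Fs = 0.405177 + 0.560465
Fs = 0.966


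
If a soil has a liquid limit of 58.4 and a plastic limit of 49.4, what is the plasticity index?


Using PI = LL - PL
PI = 58.4 - 49.4
PI = 9.0


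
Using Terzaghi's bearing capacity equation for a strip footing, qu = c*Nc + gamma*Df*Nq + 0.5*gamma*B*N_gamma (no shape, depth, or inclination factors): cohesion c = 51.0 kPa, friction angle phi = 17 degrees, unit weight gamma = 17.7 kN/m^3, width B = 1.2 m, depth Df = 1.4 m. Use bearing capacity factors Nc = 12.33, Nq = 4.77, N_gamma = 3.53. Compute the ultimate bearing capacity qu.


Compute qu = c*Nc + gamma*Df*Nq + 0.5*gamma*B*N_gamma
Term 1: 51.0 * 12.33 = 628.83
Term 2: 17.7 * 1.4 * 4.77 = 118.2006
Term 3: 0.5 * 17.7 * 1.2 * 3.53 = 37.4886
qu = 628.83 + 118.2006 + 37.4886
qu = 784.52 kPa


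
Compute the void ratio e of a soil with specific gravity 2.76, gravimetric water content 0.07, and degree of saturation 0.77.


Using the relation e = Gs * w / S
e = 2.76 * 0.07 / 0.77
e = 0.2509


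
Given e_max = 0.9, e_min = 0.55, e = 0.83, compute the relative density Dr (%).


Using Dr = (e_max - e) / (e_max - e_min) * 100
e_max - e = 0.9 - 0.83 = 0.07
e_max - e_min = 0.9 - 0.55 = 0.35
Dr = 0.07 / 0.35 * 100
Dr = 20.0 %


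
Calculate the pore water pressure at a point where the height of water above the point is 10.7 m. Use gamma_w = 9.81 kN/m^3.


Using u = gamma_w * h_w
u = 9.81 * 10.7
u = 104.97 kPa


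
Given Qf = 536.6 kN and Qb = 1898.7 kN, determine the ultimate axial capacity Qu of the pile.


Using Qu = Qf + Qb
Qu = 536.6 + 1898.7
Qu = 2435.3 kN


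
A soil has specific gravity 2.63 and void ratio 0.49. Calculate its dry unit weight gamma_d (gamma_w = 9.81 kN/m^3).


Result: 17.316 kN/m^3

Derivation:
Using gamma_d = Gs * gamma_w / (1 + e)
gamma_d = 2.63 * 9.81 / (1 + 0.49)
gamma_d = 2.63 * 9.81 / 1.49
gamma_d = 17.316 kN/m^3


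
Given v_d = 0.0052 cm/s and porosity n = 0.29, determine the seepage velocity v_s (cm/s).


Using v_s = v_d / n
v_s = 0.0052 / 0.29
v_s = 0.01793 cm/s


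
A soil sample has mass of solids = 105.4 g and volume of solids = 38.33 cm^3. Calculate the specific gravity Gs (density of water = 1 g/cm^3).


Using Gs = m_s / (V_s * rho_w)
Since rho_w = 1 g/cm^3:
Gs = 105.4 / 38.33
Gs = 2.75


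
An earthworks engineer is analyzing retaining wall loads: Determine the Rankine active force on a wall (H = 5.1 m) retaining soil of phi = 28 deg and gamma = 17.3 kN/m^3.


Result: 81.23 kN/m

Derivation:
Compute active earth pressure coefficient:
Ka = tan^2(45 - phi/2) = tan^2(31.0) = 0.361033
Compute active force:
Pa = 0.5 * Ka * gamma * H^2
Pa = 0.5 * 0.361033 * 17.3 * 5.1^2
Pa = 81.23 kN/m


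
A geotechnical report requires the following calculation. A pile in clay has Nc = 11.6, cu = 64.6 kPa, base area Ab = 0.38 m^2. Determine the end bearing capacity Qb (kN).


Using Qb = Nc * cu * Ab
Qb = 11.6 * 64.6 * 0.38
Qb = 284.76 kN


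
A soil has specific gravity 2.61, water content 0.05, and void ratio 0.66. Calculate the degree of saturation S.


Using S = Gs * w / e
S = 2.61 * 0.05 / 0.66
S = 0.1977


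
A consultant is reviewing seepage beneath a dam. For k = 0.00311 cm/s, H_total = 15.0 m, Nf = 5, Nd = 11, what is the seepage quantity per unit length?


Result: 0.000212 m^3/s per m

Derivation:
Convert k to m/s for unit consistency with H:
k = 0.00311 cm/s = 0.00311 / 100 m/s = 3.11e-05 m/s
Using q = k * H * Nf / Nd
Nf / Nd = 5 / 11 = 0.4545
q = 3.11e-05 * 15.0 * 0.4545
q = 0.000212 m^3/s per m


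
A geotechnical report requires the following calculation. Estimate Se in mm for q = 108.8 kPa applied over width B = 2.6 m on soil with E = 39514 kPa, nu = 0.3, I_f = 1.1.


Result: 7.166 mm

Derivation:
Using Se = q * B * (1 - nu^2) * I_f / E
1 - nu^2 = 1 - 0.3^2 = 0.91
Se = 108.8 * 2.6 * 0.91 * 1.1 / 39514
Se = 0.007166 m
Convert to mm: Se = 0.007166 * 1000 = 7.166 mm


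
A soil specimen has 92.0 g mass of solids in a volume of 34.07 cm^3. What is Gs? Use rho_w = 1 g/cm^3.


Result: 2.7

Derivation:
Using Gs = m_s / (V_s * rho_w)
Since rho_w = 1 g/cm^3:
Gs = 92.0 / 34.07
Gs = 2.7


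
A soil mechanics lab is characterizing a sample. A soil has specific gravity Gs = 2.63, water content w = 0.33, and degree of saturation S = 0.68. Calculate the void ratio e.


Using the relation e = Gs * w / S
e = 2.63 * 0.33 / 0.68
e = 1.2763


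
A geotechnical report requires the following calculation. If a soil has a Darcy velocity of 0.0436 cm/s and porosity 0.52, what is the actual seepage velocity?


Result: 0.08385 cm/s

Derivation:
Using v_s = v_d / n
v_s = 0.0436 / 0.52
v_s = 0.08385 cm/s


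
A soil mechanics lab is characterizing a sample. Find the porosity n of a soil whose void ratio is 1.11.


Using the relation n = e / (1 + e)
n = 1.11 / (1 + 1.11)
n = 1.11 / 2.11
n = 0.5261


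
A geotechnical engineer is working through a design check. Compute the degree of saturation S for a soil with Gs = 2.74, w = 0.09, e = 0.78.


Using S = Gs * w / e
S = 2.74 * 0.09 / 0.78
S = 0.3162


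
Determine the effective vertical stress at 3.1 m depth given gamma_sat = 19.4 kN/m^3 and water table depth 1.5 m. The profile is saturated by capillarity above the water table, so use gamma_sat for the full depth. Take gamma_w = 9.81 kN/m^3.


Total stress = gamma_sat * depth
sigma = 19.4 * 3.1 = 60.14 kPa
Pore water pressure u = gamma_w * (depth - d_wt)
u = 9.81 * (3.1 - 1.5) = 15.696 kPa
Effective stress = sigma - u
sigma' = 60.14 - 15.696 = 44.44 kPa


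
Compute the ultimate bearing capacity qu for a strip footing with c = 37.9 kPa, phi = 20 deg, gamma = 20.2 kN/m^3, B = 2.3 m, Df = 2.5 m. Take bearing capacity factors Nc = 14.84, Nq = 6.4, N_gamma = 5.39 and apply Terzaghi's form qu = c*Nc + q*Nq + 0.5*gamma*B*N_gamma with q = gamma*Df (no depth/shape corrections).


Compute qu = c*Nc + gamma*Df*Nq + 0.5*gamma*B*N_gamma
Term 1: 37.9 * 14.84 = 562.436
Term 2: 20.2 * 2.5 * 6.4 = 323.2
Term 3: 0.5 * 20.2 * 2.3 * 5.39 = 125.2097
qu = 562.436 + 323.2 + 125.2097
qu = 1010.85 kPa


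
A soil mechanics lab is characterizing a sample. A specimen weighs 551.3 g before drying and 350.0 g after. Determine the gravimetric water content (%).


Result: 57.51 %

Derivation:
Using w = (m_wet - m_dry) / m_dry * 100
m_wet - m_dry = 551.3 - 350.0 = 201.3 g
w = 201.3 / 350.0 * 100
w = 57.51 %


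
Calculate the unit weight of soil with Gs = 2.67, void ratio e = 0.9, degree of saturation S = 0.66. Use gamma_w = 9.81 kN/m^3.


Using gamma = gamma_w * (Gs + S*e) / (1 + e)
Numerator: Gs + S*e = 2.67 + 0.66*0.9 = 3.264
Denominator: 1 + e = 1 + 0.9 = 1.9
gamma = 9.81 * 3.264 / 1.9
gamma = 16.853 kN/m^3


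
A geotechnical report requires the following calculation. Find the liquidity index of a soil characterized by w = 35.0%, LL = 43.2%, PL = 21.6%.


First compute the plasticity index:
PI = LL - PL = 43.2 - 21.6 = 21.6
Then compute the liquidity index:
LI = (w - PL) / PI
LI = (35.0 - 21.6) / 21.6
LI = 0.62


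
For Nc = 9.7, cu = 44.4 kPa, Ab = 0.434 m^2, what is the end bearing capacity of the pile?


Using Qb = Nc * cu * Ab
Qb = 9.7 * 44.4 * 0.434
Qb = 186.92 kN


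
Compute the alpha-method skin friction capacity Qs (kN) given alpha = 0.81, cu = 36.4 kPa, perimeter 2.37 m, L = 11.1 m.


Using Qs = alpha * cu * perimeter * L
Qs = 0.81 * 36.4 * 2.37 * 11.1
Qs = 775.64 kN


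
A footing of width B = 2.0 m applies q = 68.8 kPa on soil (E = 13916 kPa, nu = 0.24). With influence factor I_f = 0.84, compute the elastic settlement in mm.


Using Se = q * B * (1 - nu^2) * I_f / E
1 - nu^2 = 1 - 0.24^2 = 0.9424
Se = 68.8 * 2.0 * 0.9424 * 0.84 / 13916
Se = 0.007827 m
Convert to mm: Se = 0.007827 * 1000 = 7.827 mm


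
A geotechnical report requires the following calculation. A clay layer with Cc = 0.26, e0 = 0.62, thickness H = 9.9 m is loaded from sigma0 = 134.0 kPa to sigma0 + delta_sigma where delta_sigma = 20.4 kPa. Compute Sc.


Using Sc = Cc * H / (1 + e0) * log10((sigma0 + delta_sigma) / sigma0)
Stress ratio = (134.0 + 20.4) / 134.0 = 1.15224
log10(1.15224) = 0.0615425
Cc * H / (1 + e0) = 0.26 * 9.9 / (1 + 0.62) = 1.58889
Sc = 1.58889 * 0.0615425
Sc = 0.0978 m


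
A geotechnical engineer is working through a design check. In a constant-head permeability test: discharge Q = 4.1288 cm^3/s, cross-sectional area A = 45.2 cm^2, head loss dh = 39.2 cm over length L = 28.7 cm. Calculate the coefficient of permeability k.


Result: 0.066878 cm/s

Derivation:
Compute hydraulic gradient:
i = dh / L = 39.2 / 28.7 = 1.36585
Then apply Darcy's law:
k = Q / (A * i)
k = 4.1288 / (45.2 * 1.36585)
k = 4.1288 / 61.7366
k = 0.066878 cm/s


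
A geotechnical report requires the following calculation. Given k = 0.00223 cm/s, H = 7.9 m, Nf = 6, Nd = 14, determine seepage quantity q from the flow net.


Convert k to m/s for unit consistency with H:
k = 0.00223 cm/s = 0.00223 / 100 m/s = 2.23e-05 m/s
Using q = k * H * Nf / Nd
Nf / Nd = 6 / 14 = 0.4286
q = 2.23e-05 * 7.9 * 0.4286
q = 7.55e-05 m^3/s per m


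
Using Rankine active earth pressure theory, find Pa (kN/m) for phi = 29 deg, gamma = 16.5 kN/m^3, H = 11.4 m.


Compute active earth pressure coefficient:
Ka = tan^2(45 - phi/2) = tan^2(30.5) = 0.346974
Compute active force:
Pa = 0.5 * Ka * gamma * H^2
Pa = 0.5 * 0.346974 * 16.5 * 11.4^2
Pa = 372.02 kN/m


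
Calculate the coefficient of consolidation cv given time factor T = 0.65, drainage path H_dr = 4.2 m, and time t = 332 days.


Using cv = T * H_dr^2 / t
H_dr^2 = 4.2^2 = 17.64
cv = 0.65 * 17.64 / 332
cv = 0.03454 m^2/day


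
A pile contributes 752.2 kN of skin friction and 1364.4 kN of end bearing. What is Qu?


Using Qu = Qf + Qb
Qu = 752.2 + 1364.4
Qu = 2116.6 kN


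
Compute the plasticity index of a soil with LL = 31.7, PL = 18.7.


Using PI = LL - PL
PI = 31.7 - 18.7
PI = 13.0


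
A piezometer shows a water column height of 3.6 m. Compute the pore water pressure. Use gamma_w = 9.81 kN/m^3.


Result: 35.32 kPa

Derivation:
Using u = gamma_w * h_w
u = 9.81 * 3.6
u = 35.32 kPa


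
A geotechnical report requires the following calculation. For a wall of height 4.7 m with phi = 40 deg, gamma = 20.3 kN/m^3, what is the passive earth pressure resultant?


Compute passive earth pressure coefficient:
Kp = tan^2(45 + phi/2) = tan^2(65.0) = 4.59891
Compute passive force:
Pp = 0.5 * Kp * gamma * H^2
Pp = 0.5 * 4.59891 * 20.3 * 4.7^2
Pp = 1031.14 kN/m


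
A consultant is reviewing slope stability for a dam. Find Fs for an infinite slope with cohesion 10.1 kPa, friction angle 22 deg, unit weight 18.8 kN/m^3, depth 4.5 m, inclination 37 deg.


Result: 0.785

Derivation:
Using Fs = c / (gamma*H*sin(beta)*cos(beta)) + tan(phi)/tan(beta)
Cohesion contribution = 10.1 / (18.8*4.5*sin(37)*cos(37))
Cohesion contribution = 0.248393
Friction contribution = tan(22)/tan(37) = 0.536161
Fs = 0.248393 + 0.536161
Fs = 0.785


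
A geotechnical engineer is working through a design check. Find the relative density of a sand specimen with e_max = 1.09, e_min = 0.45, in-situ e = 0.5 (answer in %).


Using Dr = (e_max - e) / (e_max - e_min) * 100
e_max - e = 1.09 - 0.5 = 0.59
e_max - e_min = 1.09 - 0.45 = 0.64
Dr = 0.59 / 0.64 * 100
Dr = 92.19 %


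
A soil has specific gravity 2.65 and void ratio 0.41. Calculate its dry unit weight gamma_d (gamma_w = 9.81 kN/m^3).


Using gamma_d = Gs * gamma_w / (1 + e)
gamma_d = 2.65 * 9.81 / (1 + 0.41)
gamma_d = 2.65 * 9.81 / 1.41
gamma_d = 18.437 kN/m^3


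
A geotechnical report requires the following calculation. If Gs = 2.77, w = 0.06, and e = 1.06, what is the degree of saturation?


Result: 0.1568

Derivation:
Using S = Gs * w / e
S = 2.77 * 0.06 / 1.06
S = 0.1568


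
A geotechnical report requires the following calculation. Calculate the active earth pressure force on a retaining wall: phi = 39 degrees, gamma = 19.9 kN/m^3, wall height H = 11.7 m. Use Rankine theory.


Result: 309.88 kN/m

Derivation:
Compute active earth pressure coefficient:
Ka = tan^2(45 - phi/2) = tan^2(25.5) = 0.227506
Compute active force:
Pa = 0.5 * Ka * gamma * H^2
Pa = 0.5 * 0.227506 * 19.9 * 11.7^2
Pa = 309.88 kN/m


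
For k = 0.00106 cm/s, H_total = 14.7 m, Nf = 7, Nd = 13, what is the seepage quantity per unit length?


Convert k to m/s for unit consistency with H:
k = 0.00106 cm/s = 0.00106 / 100 m/s = 1.06e-05 m/s
Using q = k * H * Nf / Nd
Nf / Nd = 7 / 13 = 0.5385
q = 1.06e-05 * 14.7 * 0.5385
q = 8.39e-05 m^3/s per m


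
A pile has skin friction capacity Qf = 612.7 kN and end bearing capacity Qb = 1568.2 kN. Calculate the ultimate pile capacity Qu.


Using Qu = Qf + Qb
Qu = 612.7 + 1568.2
Qu = 2180.9 kN


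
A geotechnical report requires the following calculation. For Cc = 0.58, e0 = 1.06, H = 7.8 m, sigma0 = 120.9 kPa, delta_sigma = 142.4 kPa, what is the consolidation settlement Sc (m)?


Using Sc = Cc * H / (1 + e0) * log10((sigma0 + delta_sigma) / sigma0)
Stress ratio = (120.9 + 142.4) / 120.9 = 2.17783
log10(2.17783) = 0.338025
Cc * H / (1 + e0) = 0.58 * 7.8 / (1 + 1.06) = 2.19612
Sc = 2.19612 * 0.338025
Sc = 0.7423 m


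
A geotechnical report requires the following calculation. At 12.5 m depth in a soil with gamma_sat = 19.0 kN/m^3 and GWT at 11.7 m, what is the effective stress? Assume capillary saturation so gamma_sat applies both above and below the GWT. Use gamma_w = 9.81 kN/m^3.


Result: 229.65 kPa

Derivation:
Total stress = gamma_sat * depth
sigma = 19.0 * 12.5 = 237.5 kPa
Pore water pressure u = gamma_w * (depth - d_wt)
u = 9.81 * (12.5 - 11.7) = 7.848 kPa
Effective stress = sigma - u
sigma' = 237.5 - 7.848 = 229.65 kPa


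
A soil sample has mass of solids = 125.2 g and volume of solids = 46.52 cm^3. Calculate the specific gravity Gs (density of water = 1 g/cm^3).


Using Gs = m_s / (V_s * rho_w)
Since rho_w = 1 g/cm^3:
Gs = 125.2 / 46.52
Gs = 2.691


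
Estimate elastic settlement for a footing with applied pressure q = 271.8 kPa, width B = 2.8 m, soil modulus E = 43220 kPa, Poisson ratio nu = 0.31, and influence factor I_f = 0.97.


Result: 15.439 mm

Derivation:
Using Se = q * B * (1 - nu^2) * I_f / E
1 - nu^2 = 1 - 0.31^2 = 0.9039
Se = 271.8 * 2.8 * 0.9039 * 0.97 / 43220
Se = 0.015439 m
Convert to mm: Se = 0.015439 * 1000 = 15.439 mm


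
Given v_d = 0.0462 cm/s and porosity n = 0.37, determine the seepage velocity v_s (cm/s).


Using v_s = v_d / n
v_s = 0.0462 / 0.37
v_s = 0.12486 cm/s


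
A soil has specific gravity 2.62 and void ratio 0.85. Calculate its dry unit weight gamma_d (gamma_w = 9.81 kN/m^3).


Using gamma_d = Gs * gamma_w / (1 + e)
gamma_d = 2.62 * 9.81 / (1 + 0.85)
gamma_d = 2.62 * 9.81 / 1.85
gamma_d = 13.893 kN/m^3


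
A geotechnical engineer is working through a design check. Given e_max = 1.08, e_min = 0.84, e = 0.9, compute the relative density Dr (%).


Using Dr = (e_max - e) / (e_max - e_min) * 100
e_max - e = 1.08 - 0.9 = 0.18
e_max - e_min = 1.08 - 0.84 = 0.24
Dr = 0.18 / 0.24 * 100
Dr = 75.0 %


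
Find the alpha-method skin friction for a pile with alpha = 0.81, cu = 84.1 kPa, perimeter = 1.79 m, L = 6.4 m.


Using Qs = alpha * cu * perimeter * L
Qs = 0.81 * 84.1 * 1.79 * 6.4
Qs = 780.39 kN


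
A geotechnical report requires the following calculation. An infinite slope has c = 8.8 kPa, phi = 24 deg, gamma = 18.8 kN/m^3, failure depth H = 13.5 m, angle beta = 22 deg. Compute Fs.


Result: 1.202

Derivation:
Using Fs = c / (gamma*H*sin(beta)*cos(beta)) + tan(phi)/tan(beta)
Cohesion contribution = 8.8 / (18.8*13.5*sin(22)*cos(22))
Cohesion contribution = 0.0998274
Friction contribution = tan(24)/tan(22) = 1.10198
Fs = 0.0998274 + 1.10198
Fs = 1.202


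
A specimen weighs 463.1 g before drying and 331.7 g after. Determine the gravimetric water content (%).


Result: 39.61 %

Derivation:
Using w = (m_wet - m_dry) / m_dry * 100
m_wet - m_dry = 463.1 - 331.7 = 131.4 g
w = 131.4 / 331.7 * 100
w = 39.61 %


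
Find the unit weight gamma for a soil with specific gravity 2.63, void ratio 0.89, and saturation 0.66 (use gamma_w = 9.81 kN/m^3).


Using gamma = gamma_w * (Gs + S*e) / (1 + e)
Numerator: Gs + S*e = 2.63 + 0.66*0.89 = 3.2174
Denominator: 1 + e = 1 + 0.89 = 1.89
gamma = 9.81 * 3.2174 / 1.89
gamma = 16.7 kN/m^3


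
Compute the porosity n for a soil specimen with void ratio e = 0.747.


Using the relation n = e / (1 + e)
n = 0.747 / (1 + 0.747)
n = 0.747 / 1.747
n = 0.4276


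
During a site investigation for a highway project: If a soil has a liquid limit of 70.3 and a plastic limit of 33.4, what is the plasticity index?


Using PI = LL - PL
PI = 70.3 - 33.4
PI = 36.9


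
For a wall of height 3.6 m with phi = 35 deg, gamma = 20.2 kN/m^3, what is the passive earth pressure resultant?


Result: 483.03 kN/m

Derivation:
Compute passive earth pressure coefficient:
Kp = tan^2(45 + phi/2) = tan^2(62.5) = 3.690172
Compute passive force:
Pp = 0.5 * Kp * gamma * H^2
Pp = 0.5 * 3.690172 * 20.2 * 3.6^2
Pp = 483.03 kN/m


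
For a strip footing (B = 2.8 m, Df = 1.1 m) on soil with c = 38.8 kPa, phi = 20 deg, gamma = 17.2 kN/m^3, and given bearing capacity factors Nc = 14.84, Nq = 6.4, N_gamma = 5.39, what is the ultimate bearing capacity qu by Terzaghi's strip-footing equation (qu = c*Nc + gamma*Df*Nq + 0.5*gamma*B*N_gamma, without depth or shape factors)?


Compute qu = c*Nc + gamma*Df*Nq + 0.5*gamma*B*N_gamma
Term 1: 38.8 * 14.84 = 575.792
Term 2: 17.2 * 1.1 * 6.4 = 121.088
Term 3: 0.5 * 17.2 * 2.8 * 5.39 = 129.7912
qu = 575.792 + 121.088 + 129.7912
qu = 826.67 kPa


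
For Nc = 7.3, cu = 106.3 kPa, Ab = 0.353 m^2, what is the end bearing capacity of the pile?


Using Qb = Nc * cu * Ab
Qb = 7.3 * 106.3 * 0.353
Qb = 273.92 kN


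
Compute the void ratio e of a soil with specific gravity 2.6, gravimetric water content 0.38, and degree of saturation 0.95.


Using the relation e = Gs * w / S
e = 2.6 * 0.38 / 0.95
e = 1.04


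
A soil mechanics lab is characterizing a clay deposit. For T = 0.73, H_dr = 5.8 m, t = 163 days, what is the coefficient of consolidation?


Using cv = T * H_dr^2 / t
H_dr^2 = 5.8^2 = 33.64
cv = 0.73 * 33.64 / 163
cv = 0.15066 m^2/day


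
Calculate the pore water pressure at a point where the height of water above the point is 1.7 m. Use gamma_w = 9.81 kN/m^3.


Result: 16.68 kPa

Derivation:
Using u = gamma_w * h_w
u = 9.81 * 1.7
u = 16.68 kPa


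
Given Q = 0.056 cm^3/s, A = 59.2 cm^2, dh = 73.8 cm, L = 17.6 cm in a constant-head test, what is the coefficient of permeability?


Result: 0.000226 cm/s

Derivation:
Compute hydraulic gradient:
i = dh / L = 73.8 / 17.6 = 4.19318
Then apply Darcy's law:
k = Q / (A * i)
k = 0.056 / (59.2 * 4.19318)
k = 0.056 / 248.236
k = 0.000226 cm/s


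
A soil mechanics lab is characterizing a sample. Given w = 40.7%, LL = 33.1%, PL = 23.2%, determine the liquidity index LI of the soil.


First compute the plasticity index:
PI = LL - PL = 33.1 - 23.2 = 9.9
Then compute the liquidity index:
LI = (w - PL) / PI
LI = (40.7 - 23.2) / 9.9
LI = 1.768


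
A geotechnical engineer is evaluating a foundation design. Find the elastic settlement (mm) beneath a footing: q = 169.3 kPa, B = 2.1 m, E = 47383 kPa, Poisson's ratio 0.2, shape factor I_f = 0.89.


Result: 6.411 mm

Derivation:
Using Se = q * B * (1 - nu^2) * I_f / E
1 - nu^2 = 1 - 0.2^2 = 0.96
Se = 169.3 * 2.1 * 0.96 * 0.89 / 47383
Se = 0.006411 m
Convert to mm: Se = 0.006411 * 1000 = 6.411 mm


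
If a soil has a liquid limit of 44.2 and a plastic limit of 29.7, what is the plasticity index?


Result: 14.5

Derivation:
Using PI = LL - PL
PI = 44.2 - 29.7
PI = 14.5


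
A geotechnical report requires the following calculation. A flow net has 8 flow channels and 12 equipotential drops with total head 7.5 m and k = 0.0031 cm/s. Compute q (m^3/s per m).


Convert k to m/s for unit consistency with H:
k = 0.0031 cm/s = 0.0031 / 100 m/s = 3.1e-05 m/s
Using q = k * H * Nf / Nd
Nf / Nd = 8 / 12 = 0.6667
q = 3.1e-05 * 7.5 * 0.6667
q = 0.000155 m^3/s per m
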